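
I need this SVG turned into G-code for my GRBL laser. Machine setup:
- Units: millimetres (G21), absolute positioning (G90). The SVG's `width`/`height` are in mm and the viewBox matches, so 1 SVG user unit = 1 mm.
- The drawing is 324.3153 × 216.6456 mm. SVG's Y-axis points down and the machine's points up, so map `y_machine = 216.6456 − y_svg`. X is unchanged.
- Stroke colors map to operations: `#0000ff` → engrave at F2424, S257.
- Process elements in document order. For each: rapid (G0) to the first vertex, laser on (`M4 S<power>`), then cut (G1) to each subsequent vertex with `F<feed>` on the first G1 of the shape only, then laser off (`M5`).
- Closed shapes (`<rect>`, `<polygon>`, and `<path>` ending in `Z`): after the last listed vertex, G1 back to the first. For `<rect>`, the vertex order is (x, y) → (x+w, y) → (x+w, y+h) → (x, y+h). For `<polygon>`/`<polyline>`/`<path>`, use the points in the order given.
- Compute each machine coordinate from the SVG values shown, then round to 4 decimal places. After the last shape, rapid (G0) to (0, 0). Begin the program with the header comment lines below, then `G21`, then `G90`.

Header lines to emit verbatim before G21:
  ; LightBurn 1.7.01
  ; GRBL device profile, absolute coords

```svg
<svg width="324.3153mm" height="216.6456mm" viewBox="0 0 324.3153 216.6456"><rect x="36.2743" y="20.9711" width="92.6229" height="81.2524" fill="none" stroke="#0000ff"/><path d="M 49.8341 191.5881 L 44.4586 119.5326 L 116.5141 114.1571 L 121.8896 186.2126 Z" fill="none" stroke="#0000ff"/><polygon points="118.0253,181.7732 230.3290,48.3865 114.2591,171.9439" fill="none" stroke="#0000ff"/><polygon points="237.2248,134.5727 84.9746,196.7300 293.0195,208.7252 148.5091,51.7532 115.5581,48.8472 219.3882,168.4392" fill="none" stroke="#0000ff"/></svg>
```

; LightBurn 1.7.01
; GRBL device profile, absolute coords
G21
G90
G0 X36.2743 Y195.6745
M4 S257
G1 X128.8972 Y195.6745 F2424
G1 X128.8972 Y114.4221
G1 X36.2743 Y114.4221
G1 X36.2743 Y195.6745
M5
G0 X49.8341 Y25.0575
M4 S257
G1 X44.4586 Y97.1130 F2424
G1 X116.5141 Y102.4885
G1 X121.8896 Y30.4330
G1 X49.8341 Y25.0575
M5
G0 X118.0253 Y34.8724
M4 S257
G1 X230.3290 Y168.2591 F2424
G1 X114.2591 Y44.7017
G1 X118.0253 Y34.8724
M5
G0 X237.2248 Y82.0729
M4 S257
G1 X84.9746 Y19.9156 F2424
G1 X293.0195 Y7.9204
G1 X148.5091 Y164.8924
G1 X115.5581 Y167.7984
G1 X219.3882 Y48.2064
G1 X237.2248 Y82.0729
M5
G0 X0.0000 Y0.0000

viewBox `0 0 324.3153 216.6456` with mm width/height → 1 unit = 1 mm. Flip: y_m = 216.6456 − y_svg.

**Shape 1** — `<rect>` rectangle, stroke `#0000ff` → engrave (S257, F2424). Machine vertices: (36.2743,195.6745) → (128.8972,195.6745) → (128.8972,114.4221) → (36.2743,114.4221) → (36.2743,195.6745). Closed: final G1 returns to the first vertex.

**Shape 2** — `<path>` regular polygon, stroke `#0000ff` → engrave (S257, F2424). Machine vertices: (49.8341,25.0575) → (44.4586,97.1130) → (116.5141,102.4885) → (121.8896,30.4330) → (49.8341,25.0575). Closed: final G1 returns to the first vertex.

**Shape 3** — `<polygon>` closed polygon, stroke `#0000ff` → engrave (S257, F2424). Machine vertices: (118.0253,34.8724) → (230.3290,168.2591) → (114.2591,44.7017) → (118.0253,34.8724). Closed: final G1 returns to the first vertex.

**Shape 4** — `<polygon>` closed polygon, stroke `#0000ff` → engrave (S257, F2424). Machine vertices: (237.2248,82.0729) → (84.9746,19.9156) → (293.0195,7.9204) → (148.5091,164.8924) → (115.5581,167.7984) → (219.3882,48.2064) → (237.2248,82.0729). Closed: final G1 returns to the first vertex.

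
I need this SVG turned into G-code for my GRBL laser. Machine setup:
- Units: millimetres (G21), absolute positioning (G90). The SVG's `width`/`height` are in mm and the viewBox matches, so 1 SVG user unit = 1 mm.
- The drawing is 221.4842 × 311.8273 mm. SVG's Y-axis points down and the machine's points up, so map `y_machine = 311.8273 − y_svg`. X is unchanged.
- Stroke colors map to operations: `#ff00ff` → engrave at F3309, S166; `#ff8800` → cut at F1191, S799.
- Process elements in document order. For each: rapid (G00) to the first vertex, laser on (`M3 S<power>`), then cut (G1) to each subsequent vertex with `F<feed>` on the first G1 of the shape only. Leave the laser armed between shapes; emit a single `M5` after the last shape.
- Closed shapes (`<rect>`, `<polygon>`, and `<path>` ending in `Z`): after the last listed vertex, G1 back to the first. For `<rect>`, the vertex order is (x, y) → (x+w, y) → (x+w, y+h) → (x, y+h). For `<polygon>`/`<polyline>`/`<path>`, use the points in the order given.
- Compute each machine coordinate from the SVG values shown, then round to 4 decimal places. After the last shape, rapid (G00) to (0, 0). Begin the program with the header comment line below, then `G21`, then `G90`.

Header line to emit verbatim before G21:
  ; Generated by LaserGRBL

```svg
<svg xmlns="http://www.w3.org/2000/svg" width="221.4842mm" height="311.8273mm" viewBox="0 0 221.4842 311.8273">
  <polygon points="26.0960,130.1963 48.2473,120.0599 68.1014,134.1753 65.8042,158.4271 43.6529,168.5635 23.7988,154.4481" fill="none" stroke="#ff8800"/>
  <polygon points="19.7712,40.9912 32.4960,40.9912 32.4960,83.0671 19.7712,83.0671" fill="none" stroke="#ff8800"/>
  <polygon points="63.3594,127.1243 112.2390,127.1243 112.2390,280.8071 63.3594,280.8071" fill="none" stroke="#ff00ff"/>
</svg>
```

Since the viewBox matches the mm dimensions, user units are millimetres directly. The only transform is the Y-flip y_m = 311.8273 − y_svg.

Shape 1 is a regular polygon drawn with `<polygon>`. Its stroke #ff8800 means cut at S799, F1191. After flipping Y the toolpath is (26.0960,181.6310) → (48.2473,191.7674) → (68.1014,177.6520) → (65.8042,153.4002) → (43.6529,143.2638) → (23.7988,157.3792) → (26.0960,181.6310), returning to the start.

Shape 2 is a rectangle drawn with `<polygon>`. Its stroke #ff8800 means cut at S799, F1191. After flipping Y the toolpath is (19.7712,270.8361) → (32.4960,270.8361) → (32.4960,228.7602) → (19.7712,228.7602) → (19.7712,270.8361), returning to the start.

Shape 3 is a rectangle drawn with `<polygon>`. Its stroke #ff00ff means engrave at S166, F3309. After flipping Y the toolpath is (63.3594,184.7030) → (112.2390,184.7030) → (112.2390,31.0202) → (63.3594,31.0202) → (63.3594,184.7030), returning to the start.

; Generated by LaserGRBL
G21
G90
G00 X26.0960 Y181.6310
M3 S799
G1 X48.2473 Y191.7674 F1191
G1 X68.1014 Y177.6520
G1 X65.8042 Y153.4002
G1 X43.6529 Y143.2638
G1 X23.7988 Y157.3792
G1 X26.0960 Y181.6310
G00 X19.7712 Y270.8361
M3 S799
G1 X32.4960 Y270.8361 F1191
G1 X32.4960 Y228.7602
G1 X19.7712 Y228.7602
G1 X19.7712 Y270.8361
G00 X63.3594 Y184.7030
M3 S166
G1 X112.2390 Y184.7030 F3309
G1 X112.2390 Y31.0202
G1 X63.3594 Y31.0202
G1 X63.3594 Y184.7030
M5
G00 X0.0000 Y0.0000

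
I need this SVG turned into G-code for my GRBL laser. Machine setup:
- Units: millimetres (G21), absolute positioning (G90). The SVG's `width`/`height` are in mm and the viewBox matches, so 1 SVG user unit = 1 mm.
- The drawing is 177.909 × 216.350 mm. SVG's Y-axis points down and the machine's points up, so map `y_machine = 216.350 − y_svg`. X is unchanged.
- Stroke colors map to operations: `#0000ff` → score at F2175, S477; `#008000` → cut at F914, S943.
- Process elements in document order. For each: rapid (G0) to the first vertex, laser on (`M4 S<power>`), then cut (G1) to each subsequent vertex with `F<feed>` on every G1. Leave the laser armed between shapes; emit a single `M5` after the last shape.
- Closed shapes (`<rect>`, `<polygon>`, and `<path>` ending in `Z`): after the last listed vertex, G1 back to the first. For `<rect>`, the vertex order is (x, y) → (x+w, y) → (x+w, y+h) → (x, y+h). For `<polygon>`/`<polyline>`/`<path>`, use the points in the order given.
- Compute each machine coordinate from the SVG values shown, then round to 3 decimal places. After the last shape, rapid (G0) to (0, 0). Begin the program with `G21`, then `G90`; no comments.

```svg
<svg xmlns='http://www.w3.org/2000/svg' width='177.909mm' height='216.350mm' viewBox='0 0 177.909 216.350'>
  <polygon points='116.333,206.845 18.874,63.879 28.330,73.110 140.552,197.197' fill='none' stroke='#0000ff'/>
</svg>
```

Since the viewBox matches the mm dimensions, user units are millimetres directly. The only transform is the Y-flip y_m = 216.350 − y_svg.

Shape 1 is a closed polygon drawn with `<polygon>`. Its stroke #0000ff means score at S477, F2175. After flipping Y the toolpath is (116.333,9.505) → (18.874,152.471) → (28.330,143.240) → (140.552,19.153) → (116.333,9.505), returning to the start.

G21
G90
G0 X116.333 Y9.505
M4 S477
G1 X18.874 Y152.471 F2175
G1 X28.330 Y143.240 F2175
G1 X140.552 Y19.153 F2175
G1 X116.333 Y9.505 F2175
M5
G0 X0.000 Y0.000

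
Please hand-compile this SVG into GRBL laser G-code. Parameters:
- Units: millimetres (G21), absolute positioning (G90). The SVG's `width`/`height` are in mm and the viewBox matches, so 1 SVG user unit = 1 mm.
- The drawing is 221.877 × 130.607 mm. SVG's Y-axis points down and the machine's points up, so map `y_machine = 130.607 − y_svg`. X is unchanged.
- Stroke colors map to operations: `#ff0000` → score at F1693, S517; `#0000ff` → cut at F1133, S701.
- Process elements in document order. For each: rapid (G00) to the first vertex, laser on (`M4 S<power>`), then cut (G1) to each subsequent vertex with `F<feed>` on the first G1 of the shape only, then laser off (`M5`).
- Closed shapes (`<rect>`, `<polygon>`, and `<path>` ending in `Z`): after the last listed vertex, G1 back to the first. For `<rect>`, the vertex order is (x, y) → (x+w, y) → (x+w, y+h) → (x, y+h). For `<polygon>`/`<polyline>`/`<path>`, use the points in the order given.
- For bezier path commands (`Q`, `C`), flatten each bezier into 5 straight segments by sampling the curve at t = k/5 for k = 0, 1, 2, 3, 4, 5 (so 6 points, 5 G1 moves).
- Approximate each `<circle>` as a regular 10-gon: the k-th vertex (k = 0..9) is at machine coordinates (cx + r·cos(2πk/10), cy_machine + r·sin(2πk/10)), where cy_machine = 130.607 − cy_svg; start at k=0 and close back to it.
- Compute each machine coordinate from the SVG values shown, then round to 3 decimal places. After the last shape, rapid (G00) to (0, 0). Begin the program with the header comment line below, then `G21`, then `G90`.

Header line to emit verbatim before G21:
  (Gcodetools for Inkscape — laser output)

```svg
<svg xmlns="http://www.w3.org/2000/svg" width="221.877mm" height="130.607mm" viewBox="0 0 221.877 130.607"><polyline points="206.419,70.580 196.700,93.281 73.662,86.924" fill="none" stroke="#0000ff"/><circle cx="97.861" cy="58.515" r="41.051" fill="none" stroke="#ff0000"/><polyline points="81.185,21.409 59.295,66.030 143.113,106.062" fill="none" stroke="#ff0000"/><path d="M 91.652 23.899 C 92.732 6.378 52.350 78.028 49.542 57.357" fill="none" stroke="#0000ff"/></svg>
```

(Gcodetools for Inkscape — laser output)
G21
G90
G00 X206.419 Y60.027
M4 S701
G1 X196.700 Y37.326 F1133
G1 X73.662 Y43.683
M5
G00 X138.912 Y72.092
M4 S517
G1 X131.072 Y96.221 F1693
G1 X110.546 Y111.134
G1 X85.176 Y111.134
G1 X64.650 Y96.221
G1 X56.810 Y72.092
G1 X64.650 Y47.963
G1 X85.176 Y33.050
G1 X110.546 Y33.050
G1 X131.072 Y47.963
G1 X138.912 Y72.092
M5
G00 X81.185 Y109.198
M4 S517
G1 X59.295 Y64.577 F1693
G1 X143.113 Y24.545
M5
G00 X91.652 Y106.708
M4 S701
G1 X87.957 Y107.972 F1133
G1 X78.105 Y96.547
G1 X65.889 Y81.143
G1 X55.103 Y70.474
G1 X49.542 Y73.250
M5
G00 X0.000 Y0.000

Since the viewBox matches the mm dimensions, user units are millimetres directly. The only transform is the Y-flip y_m = 130.607 − y_svg.

Shape 1 is a open polyline drawn with `<polyline>`. Its stroke #0000ff means cut at S701, F1133. After flipping Y the toolpath is (206.419,60.027) → (196.700,37.326) → (73.662,43.683).

Shape 2 is a circle drawn with `<circle>`. Its stroke #ff0000 means score at S517, F1693. After flipping Y the toolpath is (138.912,72.092) → (131.072,96.221) → (110.546,111.134) → (85.176,111.134) → (64.650,96.221) → (56.810,72.092) → (64.650,47.963) → (85.176,33.050) → (110.546,33.050) → (131.072,47.963) → (138.912,72.092), returning to the start.

Shape 3 is a open polyline drawn with `<polyline>`. Its stroke #ff0000 means score at S517, F1693. After flipping Y the toolpath is (81.185,109.198) → (59.295,64.577) → (143.113,24.545).

Shape 4 is a cubic bezier drawn with `<path>`. Its stroke #0000ff means cut at S701, F1133. After flipping Y the toolpath is (91.652,106.708) → (87.957,107.972) → (78.105,96.547) → (65.889,81.143) → (55.103,70.474) → (49.542,73.250).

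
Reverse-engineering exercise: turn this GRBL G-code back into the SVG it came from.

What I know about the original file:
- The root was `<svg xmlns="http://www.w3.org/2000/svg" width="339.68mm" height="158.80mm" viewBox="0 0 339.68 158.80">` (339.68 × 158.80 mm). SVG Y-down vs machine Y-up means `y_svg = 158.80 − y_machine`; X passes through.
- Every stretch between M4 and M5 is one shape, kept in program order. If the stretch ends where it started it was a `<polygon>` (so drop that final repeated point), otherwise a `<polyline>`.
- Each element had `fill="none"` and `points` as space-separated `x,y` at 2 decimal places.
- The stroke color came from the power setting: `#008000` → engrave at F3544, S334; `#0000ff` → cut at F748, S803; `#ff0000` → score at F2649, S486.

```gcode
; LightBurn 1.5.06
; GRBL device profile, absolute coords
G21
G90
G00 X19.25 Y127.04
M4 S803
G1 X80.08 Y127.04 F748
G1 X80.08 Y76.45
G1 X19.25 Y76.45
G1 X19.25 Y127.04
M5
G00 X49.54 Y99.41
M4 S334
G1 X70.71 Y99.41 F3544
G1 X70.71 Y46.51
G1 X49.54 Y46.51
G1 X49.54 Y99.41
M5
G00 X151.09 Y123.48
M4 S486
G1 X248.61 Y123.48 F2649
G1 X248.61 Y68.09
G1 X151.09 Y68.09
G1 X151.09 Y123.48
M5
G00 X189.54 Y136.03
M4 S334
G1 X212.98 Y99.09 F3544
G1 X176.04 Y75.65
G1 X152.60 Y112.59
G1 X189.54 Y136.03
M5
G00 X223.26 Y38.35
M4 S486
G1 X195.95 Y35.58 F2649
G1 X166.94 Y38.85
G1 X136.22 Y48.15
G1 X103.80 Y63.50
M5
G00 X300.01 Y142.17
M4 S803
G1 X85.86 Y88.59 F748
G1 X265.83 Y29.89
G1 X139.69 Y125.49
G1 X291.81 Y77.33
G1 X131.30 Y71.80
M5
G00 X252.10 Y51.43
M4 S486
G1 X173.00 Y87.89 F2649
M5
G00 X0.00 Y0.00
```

y_svg = 158.80 − y_m.

[1] S803→`#0000ff` (cut); closed run; points: 19.25,31.76 80.08,31.76 80.08,82.35 19.25,82.35

[2] S334→`#008000` (engrave); closed run; points: 49.54,59.39 70.71,59.39 70.71,112.29 49.54,112.29

[3] S486→`#ff0000` (score); closed run; points: 151.09,35.32 248.61,35.32 248.61,90.71 151.09,90.71

[4] S334→`#008000` (engrave); closed run; points: 189.54,22.77 212.98,59.71 176.04,83.15 152.60,46.21

[5] S486→`#ff0000` (score); open run; points: 223.26,120.45 195.95,123.22 166.94,119.95 136.22,110.65 103.80,95.30

[6] S803→`#0000ff` (cut); open run; points: 300.01,16.63 85.86,70.21 265.83,128.91 139.69,33.31 291.81,81.47 131.30,87.00

[7] S486→`#ff0000` (score); open run; points: 252.10,107.37 173.00,70.91

<svg xmlns="http://www.w3.org/2000/svg" width="339.68mm" height="158.80mm" viewBox="0 0 339.68 158.80">
  <polygon points="19.25,31.76 80.08,31.76 80.08,82.35 19.25,82.35" fill="none" stroke="#0000ff"/>
  <polygon points="49.54,59.39 70.71,59.39 70.71,112.29 49.54,112.29" fill="none" stroke="#008000"/>
  <polygon points="151.09,35.32 248.61,35.32 248.61,90.71 151.09,90.71" fill="none" stroke="#ff0000"/>
  <polygon points="189.54,22.77 212.98,59.71 176.04,83.15 152.60,46.21" fill="none" stroke="#008000"/>
  <polyline points="223.26,120.45 195.95,123.22 166.94,119.95 136.22,110.65 103.80,95.30" fill="none" stroke="#ff0000"/>
  <polyline points="300.01,16.63 85.86,70.21 265.83,128.91 139.69,33.31 291.81,81.47 131.30,87.00" fill="none" stroke="#0000ff"/>
  <polyline points="252.10,107.37 173.00,70.91" fill="none" stroke="#ff0000"/>
</svg>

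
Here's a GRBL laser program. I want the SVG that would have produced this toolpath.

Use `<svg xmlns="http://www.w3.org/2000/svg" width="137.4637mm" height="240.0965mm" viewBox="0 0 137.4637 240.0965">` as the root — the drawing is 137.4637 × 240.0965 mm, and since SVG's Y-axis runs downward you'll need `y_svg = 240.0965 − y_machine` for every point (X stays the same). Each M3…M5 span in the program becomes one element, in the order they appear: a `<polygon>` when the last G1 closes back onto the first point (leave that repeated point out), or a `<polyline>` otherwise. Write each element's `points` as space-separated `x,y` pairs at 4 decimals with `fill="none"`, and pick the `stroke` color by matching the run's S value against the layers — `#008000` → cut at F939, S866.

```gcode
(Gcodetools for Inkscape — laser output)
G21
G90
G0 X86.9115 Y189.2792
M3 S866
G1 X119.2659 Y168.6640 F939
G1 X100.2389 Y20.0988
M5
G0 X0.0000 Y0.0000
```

<svg xmlns="http://www.w3.org/2000/svg" width="137.4637mm" height="240.0965mm" viewBox="0 0 137.4637 240.0965">
  <polyline points="86.9115,50.8173 119.2659,71.4325 100.2389,219.9977" fill="none" stroke="#008000"/>
</svg>

Machine Y-up, SVG Y-down with viewBox height 240.0965, so y_svg = 240.0965 − y_machine; X carries over. Every run uses S866, so all elements get stroke `#008000` (cut).

Run 1: The run is open, so emit a `<polyline>` with points (Y-flipped): 86.9115,50.8173 119.2659,71.4325 100.2389,219.9977.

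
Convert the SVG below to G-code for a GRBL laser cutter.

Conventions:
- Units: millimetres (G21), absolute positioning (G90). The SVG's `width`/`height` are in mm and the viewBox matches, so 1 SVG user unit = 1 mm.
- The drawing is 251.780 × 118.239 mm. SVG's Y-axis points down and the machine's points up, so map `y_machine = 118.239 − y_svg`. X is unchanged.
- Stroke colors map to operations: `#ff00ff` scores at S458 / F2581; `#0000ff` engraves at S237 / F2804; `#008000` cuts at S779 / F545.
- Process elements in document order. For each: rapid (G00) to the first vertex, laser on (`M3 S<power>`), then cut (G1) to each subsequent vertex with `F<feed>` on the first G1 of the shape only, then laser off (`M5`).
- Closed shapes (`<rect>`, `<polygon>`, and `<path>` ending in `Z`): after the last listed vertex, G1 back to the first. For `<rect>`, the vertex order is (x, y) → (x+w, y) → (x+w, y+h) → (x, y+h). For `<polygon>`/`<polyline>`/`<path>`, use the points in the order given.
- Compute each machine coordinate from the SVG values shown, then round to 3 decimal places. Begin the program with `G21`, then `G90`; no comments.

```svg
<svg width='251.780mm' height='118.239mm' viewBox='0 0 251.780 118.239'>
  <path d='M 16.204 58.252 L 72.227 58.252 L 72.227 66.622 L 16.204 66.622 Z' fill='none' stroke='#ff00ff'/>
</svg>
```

G21
G90
G00 X16.204 Y59.987
M3 S458
G1 X72.227 Y59.987 F2581
G1 X72.227 Y51.617
G1 X16.204 Y51.617
G1 X16.204 Y59.987
M5

viewBox `0 0 251.780 118.239` with mm width/height → 1 unit = 1 mm. Flip: y_m = 118.239 − y_svg.

**Shape 1** — `<path>` rectangle, stroke `#ff00ff` → score (S458, F2581). Machine vertices: (16.204,59.987) → (72.227,59.987) → (72.227,51.617) → (16.204,51.617) → (16.204,59.987). Closed: final G1 returns to the first vertex.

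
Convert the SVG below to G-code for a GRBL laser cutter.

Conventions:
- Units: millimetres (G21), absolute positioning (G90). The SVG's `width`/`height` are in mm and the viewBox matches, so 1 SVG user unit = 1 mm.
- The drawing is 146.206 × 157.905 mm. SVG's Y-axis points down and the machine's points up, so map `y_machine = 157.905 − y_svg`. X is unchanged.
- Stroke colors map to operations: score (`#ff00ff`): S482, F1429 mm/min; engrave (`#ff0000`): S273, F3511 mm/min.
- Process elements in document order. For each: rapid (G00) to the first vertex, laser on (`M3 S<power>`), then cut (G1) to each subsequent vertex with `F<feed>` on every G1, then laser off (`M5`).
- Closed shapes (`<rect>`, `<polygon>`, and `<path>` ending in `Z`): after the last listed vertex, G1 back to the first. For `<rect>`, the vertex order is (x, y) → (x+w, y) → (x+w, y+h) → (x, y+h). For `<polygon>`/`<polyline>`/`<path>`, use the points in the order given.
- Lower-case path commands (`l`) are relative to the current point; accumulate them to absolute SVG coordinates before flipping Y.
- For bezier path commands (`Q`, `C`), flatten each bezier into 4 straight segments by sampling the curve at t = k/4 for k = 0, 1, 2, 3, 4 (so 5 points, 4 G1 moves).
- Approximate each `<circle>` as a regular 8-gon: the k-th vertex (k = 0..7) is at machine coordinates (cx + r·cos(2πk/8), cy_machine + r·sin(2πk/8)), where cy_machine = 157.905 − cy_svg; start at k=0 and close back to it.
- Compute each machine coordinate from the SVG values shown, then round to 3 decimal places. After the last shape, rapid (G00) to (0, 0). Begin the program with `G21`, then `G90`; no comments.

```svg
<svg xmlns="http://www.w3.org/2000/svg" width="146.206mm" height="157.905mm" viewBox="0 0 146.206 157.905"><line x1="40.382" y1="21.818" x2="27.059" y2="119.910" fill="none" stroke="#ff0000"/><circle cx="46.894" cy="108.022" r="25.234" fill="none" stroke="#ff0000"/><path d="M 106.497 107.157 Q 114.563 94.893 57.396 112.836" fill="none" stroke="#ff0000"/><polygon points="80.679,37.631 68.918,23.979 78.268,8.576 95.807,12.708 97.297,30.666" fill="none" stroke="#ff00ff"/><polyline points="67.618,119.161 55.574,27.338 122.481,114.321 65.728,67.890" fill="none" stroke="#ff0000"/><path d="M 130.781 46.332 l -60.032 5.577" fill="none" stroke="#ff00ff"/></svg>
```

1 u = 1 mm; y_m = 157.905 − y.

[1] `<line>` line segment, #ff0000→engrave S273 F3511: (40.382,136.087) → (27.059,37.995)

[2] `<circle>` circle, #ff0000→engrave S273 F3511: (72.128,49.883) → (64.737,67.726) → (46.894,75.117) → (29.051,67.726) → (21.660,49.883) → (29.051,32.040) → (46.894,24.649) → (64.737,32.040) → (72.128,49.883) (closed)

[3] `<path>` quadratic bezier, #ff0000→engrave S273 F3511: (106.497,50.748) → (106.453,54.992) → (98.255,55.460) → (81.902,52.153) → (57.396,45.069)

[4] `<polygon>` regular polygon, #ff00ff→score S482 F1429: (80.679,120.274) → (68.918,133.926) → (78.268,149.329) → (95.807,145.197) → (97.297,127.239) → (80.679,120.274) (closed)

[5] `<polyline>` open polyline, #ff0000→engrave S273 F3511: (67.618,38.744) → (55.574,130.567) → (122.481,43.584) → (65.728,90.015)

[6] `<path>` line segment, #ff00ff→score S482 F1429: (130.781,111.573) → (70.749,105.996)

G21
G90
G00 X40.382 Y136.087
M3 S273
G1 X27.059 Y37.995 F3511
M5
G00 X72.128 Y49.883
M3 S273
G1 X64.737 Y67.726 F3511
G1 X46.894 Y75.117 F3511
G1 X29.051 Y67.726 F3511
G1 X21.660 Y49.883 F3511
G1 X29.051 Y32.040 F3511
G1 X46.894 Y24.649 F3511
G1 X64.737 Y32.040 F3511
G1 X72.128 Y49.883 F3511
M5
G00 X106.497 Y50.748
M3 S273
G1 X106.453 Y54.992 F3511
G1 X98.255 Y55.460 F3511
G1 X81.902 Y52.153 F3511
G1 X57.396 Y45.069 F3511
M5
G00 X80.679 Y120.274
M3 S482
G1 X68.918 Y133.926 F1429
G1 X78.268 Y149.329 F1429
G1 X95.807 Y145.197 F1429
G1 X97.297 Y127.239 F1429
G1 X80.679 Y120.274 F1429
M5
G00 X67.618 Y38.744
M3 S273
G1 X55.574 Y130.567 F3511
G1 X122.481 Y43.584 F3511
G1 X65.728 Y90.015 F3511
M5
G00 X130.781 Y111.573
M3 S482
G1 X70.749 Y105.996 F1429
M5
G00 X0.000 Y0.000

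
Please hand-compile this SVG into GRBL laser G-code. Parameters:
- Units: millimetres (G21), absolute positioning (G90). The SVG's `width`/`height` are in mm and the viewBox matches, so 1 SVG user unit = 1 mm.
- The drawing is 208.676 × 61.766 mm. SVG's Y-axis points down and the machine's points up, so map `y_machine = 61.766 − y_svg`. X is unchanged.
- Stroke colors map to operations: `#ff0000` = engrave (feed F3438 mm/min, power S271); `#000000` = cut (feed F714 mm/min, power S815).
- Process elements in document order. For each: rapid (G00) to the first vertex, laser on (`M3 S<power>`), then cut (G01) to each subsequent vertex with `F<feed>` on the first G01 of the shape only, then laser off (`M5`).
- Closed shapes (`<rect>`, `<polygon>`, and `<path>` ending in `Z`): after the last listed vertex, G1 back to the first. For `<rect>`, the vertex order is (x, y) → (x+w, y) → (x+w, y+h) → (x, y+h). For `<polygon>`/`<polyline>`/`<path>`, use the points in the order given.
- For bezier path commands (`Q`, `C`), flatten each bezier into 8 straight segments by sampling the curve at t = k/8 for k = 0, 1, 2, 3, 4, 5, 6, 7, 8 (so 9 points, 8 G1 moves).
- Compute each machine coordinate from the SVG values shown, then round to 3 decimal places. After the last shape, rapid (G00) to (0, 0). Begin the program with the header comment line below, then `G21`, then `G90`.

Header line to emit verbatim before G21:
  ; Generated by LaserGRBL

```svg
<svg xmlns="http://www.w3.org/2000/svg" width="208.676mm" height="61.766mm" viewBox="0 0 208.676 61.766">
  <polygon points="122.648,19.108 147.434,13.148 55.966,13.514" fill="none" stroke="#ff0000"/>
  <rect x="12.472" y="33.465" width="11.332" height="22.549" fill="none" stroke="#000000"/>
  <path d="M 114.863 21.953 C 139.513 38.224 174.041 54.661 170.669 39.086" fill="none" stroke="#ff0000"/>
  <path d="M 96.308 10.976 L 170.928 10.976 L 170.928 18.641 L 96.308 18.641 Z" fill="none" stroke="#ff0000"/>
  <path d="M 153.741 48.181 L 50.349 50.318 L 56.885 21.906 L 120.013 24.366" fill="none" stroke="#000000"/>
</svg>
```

Since the viewBox matches the mm dimensions, user units are millimetres directly. The only transform is the Y-flip y_m = 61.766 − y_svg.

Shape 1 is a closed polygon drawn with `<polygon>`. Its stroke #ff0000 means engrave at S271, F3438. After flipping Y the toolpath is (122.648,42.658) → (147.434,48.618) → (55.966,48.252) → (122.648,42.658), returning to the start.

Shape 2 is a rectangle drawn with `<rect>`. Its stroke #000000 means cut at S815, F714. After flipping Y the toolpath is (12.472,28.301) → (23.804,28.301) → (23.804,5.752) → (12.472,5.752) → (12.472,28.301), returning to the start.

Shape 3 is a cubic bezier drawn with `<path>`. Its stroke #ff0000 means engrave at S271, F3438. After flipping Y the toolpath is (114.863,39.813) → (124.476,33.766) → (134.456,28.081) → (144.242,23.135) → (153.274,19.304) → (160.993,16.966) → (166.838,16.498) → (170.250,18.277) → (170.669,22.680).

Shape 4 is a rectangle drawn with `<path>`. Its stroke #ff0000 means engrave at S271, F3438. After flipping Y the toolpath is (96.308,50.790) → (170.928,50.790) → (170.928,43.125) → (96.308,43.125) → (96.308,50.790), returning to the start.

Shape 5 is a open polyline drawn with `<path>`. Its stroke #000000 means cut at S815, F714. After flipping Y the toolpath is (153.741,13.585) → (50.349,11.448) → (56.885,39.860) → (120.013,37.400).

; Generated by LaserGRBL
G21
G90
G00 X122.648 Y42.658
M3 S271
G01 X147.434 Y48.618 F3438
G01 X55.966 Y48.252
G01 X122.648 Y42.658
M5
G00 X12.472 Y28.301
M3 S815
G01 X23.804 Y28.301 F714
G01 X23.804 Y5.752
G01 X12.472 Y5.752
G01 X12.472 Y28.301
M5
G00 X114.863 Y39.813
M3 S271
G01 X124.476 Y33.766 F3438
G01 X134.456 Y28.081
G01 X144.242 Y23.135
G01 X153.274 Y19.304
G01 X160.993 Y16.966
G01 X166.838 Y16.498
G01 X170.250 Y18.277
G01 X170.669 Y22.680
M5
G00 X96.308 Y50.790
M3 S271
G01 X170.928 Y50.790 F3438
G01 X170.928 Y43.125
G01 X96.308 Y43.125
G01 X96.308 Y50.790
M5
G00 X153.741 Y13.585
M3 S815
G01 X50.349 Y11.448 F714
G01 X56.885 Y39.860
G01 X120.013 Y37.400
M5
G00 X0.000 Y0.000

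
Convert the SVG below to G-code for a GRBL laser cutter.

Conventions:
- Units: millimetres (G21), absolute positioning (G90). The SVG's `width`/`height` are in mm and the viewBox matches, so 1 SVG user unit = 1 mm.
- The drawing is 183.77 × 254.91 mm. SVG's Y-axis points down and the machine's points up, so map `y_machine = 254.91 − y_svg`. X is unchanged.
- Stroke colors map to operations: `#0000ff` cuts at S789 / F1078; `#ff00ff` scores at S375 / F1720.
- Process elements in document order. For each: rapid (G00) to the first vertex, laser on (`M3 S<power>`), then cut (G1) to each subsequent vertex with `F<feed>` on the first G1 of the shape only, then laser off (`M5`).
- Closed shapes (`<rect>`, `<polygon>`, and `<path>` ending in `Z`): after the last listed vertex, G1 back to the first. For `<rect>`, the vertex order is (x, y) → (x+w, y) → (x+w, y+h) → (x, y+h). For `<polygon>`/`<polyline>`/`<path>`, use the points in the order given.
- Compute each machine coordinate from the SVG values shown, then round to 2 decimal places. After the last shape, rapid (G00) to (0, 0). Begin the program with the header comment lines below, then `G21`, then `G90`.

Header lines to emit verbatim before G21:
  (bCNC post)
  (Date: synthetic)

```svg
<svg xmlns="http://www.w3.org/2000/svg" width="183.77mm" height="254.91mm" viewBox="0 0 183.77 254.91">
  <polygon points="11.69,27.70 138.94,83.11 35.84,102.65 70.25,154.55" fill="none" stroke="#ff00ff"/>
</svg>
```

(bCNC post)
(Date: synthetic)
G21
G90
G00 X11.69 Y227.21
M3 S375
G1 X138.94 Y171.80 F1720
G1 X35.84 Y152.26
G1 X70.25 Y100.36
G1 X11.69 Y227.21
M5
G00 X0.00 Y0.00

viewBox `0 0 183.77 254.91` with mm width/height → 1 unit = 1 mm. Flip: y_m = 254.91 − y_svg.

**Shape 1** — `<polygon>` closed polygon, stroke `#ff00ff` → score (S375, F1720). Machine vertices: (11.69,227.21) → (138.94,171.80) → (35.84,152.26) → (70.25,100.36) → (11.69,227.21). Closed: final G1 returns to the first vertex.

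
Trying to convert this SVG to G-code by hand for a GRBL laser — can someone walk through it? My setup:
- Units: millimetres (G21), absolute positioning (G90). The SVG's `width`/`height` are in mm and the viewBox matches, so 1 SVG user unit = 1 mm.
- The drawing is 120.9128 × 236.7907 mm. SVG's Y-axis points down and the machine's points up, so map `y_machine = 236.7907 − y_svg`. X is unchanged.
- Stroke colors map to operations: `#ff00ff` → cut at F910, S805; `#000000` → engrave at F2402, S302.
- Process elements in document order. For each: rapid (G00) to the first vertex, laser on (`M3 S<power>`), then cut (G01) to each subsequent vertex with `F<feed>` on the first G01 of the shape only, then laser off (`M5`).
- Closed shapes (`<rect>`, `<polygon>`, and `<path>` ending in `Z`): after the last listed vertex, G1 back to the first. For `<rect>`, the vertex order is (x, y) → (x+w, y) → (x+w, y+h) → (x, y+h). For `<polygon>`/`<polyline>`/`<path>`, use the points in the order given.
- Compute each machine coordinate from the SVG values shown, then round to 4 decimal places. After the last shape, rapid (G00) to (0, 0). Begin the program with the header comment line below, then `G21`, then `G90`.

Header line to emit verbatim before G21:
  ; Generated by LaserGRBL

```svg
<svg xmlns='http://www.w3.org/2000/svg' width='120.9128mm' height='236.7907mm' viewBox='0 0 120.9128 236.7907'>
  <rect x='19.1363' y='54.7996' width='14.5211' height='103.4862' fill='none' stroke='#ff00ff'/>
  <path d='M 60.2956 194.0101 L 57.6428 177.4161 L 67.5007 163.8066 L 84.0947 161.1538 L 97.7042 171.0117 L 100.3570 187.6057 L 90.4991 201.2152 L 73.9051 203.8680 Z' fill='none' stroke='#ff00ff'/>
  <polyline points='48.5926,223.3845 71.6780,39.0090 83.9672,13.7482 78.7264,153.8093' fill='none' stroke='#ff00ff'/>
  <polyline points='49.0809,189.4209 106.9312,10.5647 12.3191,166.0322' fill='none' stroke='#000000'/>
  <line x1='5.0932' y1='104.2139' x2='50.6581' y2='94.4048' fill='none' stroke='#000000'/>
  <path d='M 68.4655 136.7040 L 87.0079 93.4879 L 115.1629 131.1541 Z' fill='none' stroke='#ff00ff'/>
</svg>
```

; Generated by LaserGRBL
G21
G90
G00 X19.1363 Y181.9911
M3 S805
G01 X33.6574 Y181.9911 F910
G01 X33.6574 Y78.5049
G01 X19.1363 Y78.5049
G01 X19.1363 Y181.9911
M5
G00 X60.2956 Y42.7806
M3 S805
G01 X57.6428 Y59.3746 F910
G01 X67.5007 Y72.9841
G01 X84.0947 Y75.6369
G01 X97.7042 Y65.7790
G01 X100.3570 Y49.1850
G01 X90.4991 Y35.5755
G01 X73.9051 Y32.9227
G01 X60.2956 Y42.7806
M5
G00 X48.5926 Y13.4062
M3 S805
G01 X71.6780 Y197.7817 F910
G01 X83.9672 Y223.0425
G01 X78.7264 Y82.9814
M5
G00 X49.0809 Y47.3698
M3 S302
G01 X106.9312 Y226.2260 F2402
G01 X12.3191 Y70.7585
M5
G00 X5.0932 Y132.5768
M3 S302
G01 X50.6581 Y142.3859 F2402
M5
G00 X68.4655 Y100.0867
M3 S805
G01 X87.0079 Y143.3028 F910
G01 X115.1629 Y105.6366
G01 X68.4655 Y100.0867
M5
G00 X0.0000 Y0.0000

viewBox `0 0 120.9128 236.7907` with mm width/height → 1 unit = 1 mm. Flip: y_m = 236.7907 − y_svg.

**Shape 1** — `<rect>` rectangle, stroke `#ff00ff` → cut (S805, F910). Machine vertices: (19.1363,181.9911) → (33.6574,181.9911) → (33.6574,78.5049) → (19.1363,78.5049) → (19.1363,181.9911). Closed: final G1 returns to the first vertex.

**Shape 2** — `<path>` regular polygon, stroke `#ff00ff` → cut (S805, F910). Machine vertices: (60.2956,42.7806) → (57.6428,59.3746) → (67.5007,72.9841) → (84.0947,75.6369) → (97.7042,65.7790) → (100.3570,49.1850) → (90.4991,35.5755) → (73.9051,32.9227) → (60.2956,42.7806). Closed: final G1 returns to the first vertex.

**Shape 3** — `<polyline>` open polyline, stroke `#ff00ff` → cut (S805, F910). Machine vertices: (48.5926,13.4062) → (71.6780,197.7817) → (83.9672,223.0425) → (78.7264,82.9814). Open path.

**Shape 4** — `<polyline>` open polyline, stroke `#000000` → engrave (S302, F2402). Machine vertices: (49.0809,47.3698) → (106.9312,226.2260) → (12.3191,70.7585). Open path.

**Shape 5** — `<line>` line segment, stroke `#000000` → engrave (S302, F2402). Machine vertices: (5.0932,132.5768) → (50.6581,142.3859). Open path.

**Shape 6** — `<path>` regular polygon, stroke `#ff00ff` → cut (S805, F910). Machine vertices: (68.4655,100.0867) → (87.0079,143.3028) → (115.1629,105.6366) → (68.4655,100.0867). Closed: final G1 returns to the first vertex.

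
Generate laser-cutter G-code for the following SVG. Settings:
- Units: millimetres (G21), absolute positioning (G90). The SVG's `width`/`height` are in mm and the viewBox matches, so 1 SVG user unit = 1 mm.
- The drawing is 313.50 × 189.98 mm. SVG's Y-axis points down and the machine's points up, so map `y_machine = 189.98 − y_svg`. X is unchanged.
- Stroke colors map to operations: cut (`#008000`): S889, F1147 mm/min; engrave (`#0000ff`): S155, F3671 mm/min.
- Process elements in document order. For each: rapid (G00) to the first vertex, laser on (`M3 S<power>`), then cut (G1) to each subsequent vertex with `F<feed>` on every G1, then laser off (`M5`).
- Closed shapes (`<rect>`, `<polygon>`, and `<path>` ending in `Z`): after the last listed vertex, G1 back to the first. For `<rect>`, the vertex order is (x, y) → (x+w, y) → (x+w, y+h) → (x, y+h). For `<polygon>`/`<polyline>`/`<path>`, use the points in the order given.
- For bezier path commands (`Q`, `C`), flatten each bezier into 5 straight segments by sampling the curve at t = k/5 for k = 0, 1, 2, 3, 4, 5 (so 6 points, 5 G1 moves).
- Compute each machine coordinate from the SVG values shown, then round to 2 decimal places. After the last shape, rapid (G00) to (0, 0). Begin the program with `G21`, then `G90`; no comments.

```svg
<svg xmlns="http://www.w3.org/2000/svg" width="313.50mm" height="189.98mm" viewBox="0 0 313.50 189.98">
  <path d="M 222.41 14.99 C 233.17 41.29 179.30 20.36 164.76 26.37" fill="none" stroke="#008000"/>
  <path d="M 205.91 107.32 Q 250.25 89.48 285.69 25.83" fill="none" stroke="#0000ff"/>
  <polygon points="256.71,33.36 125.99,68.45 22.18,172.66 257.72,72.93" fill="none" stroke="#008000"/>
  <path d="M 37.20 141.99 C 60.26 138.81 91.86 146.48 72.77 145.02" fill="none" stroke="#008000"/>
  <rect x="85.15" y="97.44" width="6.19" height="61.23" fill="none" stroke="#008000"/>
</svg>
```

G21
G90
G00 X222.41 Y174.99
M3 S889
G1 X221.94 Y164.28 F1147
G1 X210.95 Y161.35 F1147
G1 X194.43 Y162.64 F1147
G1 X177.37 Y164.58 F1147
G1 X164.76 Y163.61 F1147
M5
G00 X205.91 Y82.66
M3 S155
G1 X223.29 Y91.63 F3671
G1 X239.96 Y104.26 F3671
G1 X255.91 Y120.56 F3671
G1 X271.16 Y140.52 F3671
G1 X285.69 Y164.15 F3671
M5
G00 X256.71 Y156.62
M3 S889
G1 X125.99 Y121.53 F1147
G1 X22.18 Y17.32 F1147
G1 X257.72 Y117.05 F1147
G1 X256.71 Y156.62 F1147
M5
G00 X37.20 Y47.99
M3 S889
G1 X51.59 Y48.76 F1147
G1 X65.18 Y47.88 F1147
G1 X75.14 Y46.31 F1147
G1 X78.62 Y45.02 F1147
G1 X72.77 Y44.96 F1147
M5
G00 X85.15 Y92.54
M3 S889
G1 X91.34 Y92.54 F1147
G1 X91.34 Y31.31 F1147
G1 X85.15 Y31.31 F1147
G1 X85.15 Y92.54 F1147
M5
G00 X0.00 Y0.00

1 u = 1 mm; y_m = 189.98 − y.

[1] `<path>` cubic bezier, #008000→cut S889 F1147: (222.41,174.99) → (221.94,164.28) → (210.95,161.35) → (194.43,162.64) → (177.37,164.58) → (164.76,163.61)

[2] `<path>` quadratic bezier, #0000ff→engrave S155 F3671: (205.91,82.66) → (223.29,91.63) → (239.96,104.26) → (255.91,120.56) → (271.16,140.52) → (285.69,164.15)

[3] `<polygon>` closed polygon, #008000→cut S889 F1147: (256.71,156.62) → (125.99,121.53) → (22.18,17.32) → (257.72,117.05) → (256.71,156.62) (closed)

[4] `<path>` cubic bezier, #008000→cut S889 F1147: (37.20,47.99) → (51.59,48.76) → (65.18,47.88) → (75.14,46.31) → (78.62,45.02) → (72.77,44.96)

[5] `<rect>` rectangle, #008000→cut S889 F1147: (85.15,92.54) → (91.34,92.54) → (91.34,31.31) → (85.15,31.31) → (85.15,92.54) (closed)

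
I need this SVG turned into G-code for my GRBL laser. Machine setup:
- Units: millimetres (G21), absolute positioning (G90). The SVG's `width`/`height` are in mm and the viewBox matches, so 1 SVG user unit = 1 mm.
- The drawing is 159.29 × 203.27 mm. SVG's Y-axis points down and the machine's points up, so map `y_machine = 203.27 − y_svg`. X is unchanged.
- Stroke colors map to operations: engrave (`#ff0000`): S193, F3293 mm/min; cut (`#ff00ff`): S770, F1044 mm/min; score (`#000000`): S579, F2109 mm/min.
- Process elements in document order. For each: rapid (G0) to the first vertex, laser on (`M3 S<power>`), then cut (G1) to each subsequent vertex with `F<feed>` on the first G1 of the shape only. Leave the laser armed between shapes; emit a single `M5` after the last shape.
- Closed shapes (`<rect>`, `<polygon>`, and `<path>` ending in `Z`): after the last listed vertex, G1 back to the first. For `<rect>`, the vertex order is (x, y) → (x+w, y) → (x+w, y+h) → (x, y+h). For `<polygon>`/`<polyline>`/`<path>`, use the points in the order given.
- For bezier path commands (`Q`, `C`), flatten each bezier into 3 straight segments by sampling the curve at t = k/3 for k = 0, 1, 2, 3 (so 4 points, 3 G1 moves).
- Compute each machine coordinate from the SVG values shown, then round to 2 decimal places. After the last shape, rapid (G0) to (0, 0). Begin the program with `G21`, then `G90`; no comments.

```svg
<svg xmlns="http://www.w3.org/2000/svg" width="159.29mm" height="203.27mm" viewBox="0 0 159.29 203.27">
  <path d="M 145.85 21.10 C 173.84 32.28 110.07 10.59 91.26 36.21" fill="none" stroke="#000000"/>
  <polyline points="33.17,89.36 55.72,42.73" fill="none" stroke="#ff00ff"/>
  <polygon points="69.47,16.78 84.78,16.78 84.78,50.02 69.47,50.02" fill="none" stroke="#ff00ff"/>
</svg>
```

1 u = 1 mm; y_m = 203.27 − y.

[1] `<path>` cubic bezier, #000000→score S579 F2109: (145.85,182.17) → (148.32,178.98) → (119.99,179.88) → (91.26,167.06)

[2] `<polyline>` line segment, #ff00ff→cut S770 F1044: (33.17,113.91) → (55.72,160.54)

[3] `<polygon>` rectangle, #ff00ff→cut S770 F1044: (69.47,186.49) → (84.78,186.49) → (84.78,153.25) → (69.47,153.25) → (69.47,186.49) (closed)

G21
G90
G0 X145.85 Y182.17
M3 S579
G1 X148.32 Y178.98 F2109
G1 X119.99 Y179.88
G1 X91.26 Y167.06
G0 X33.17 Y113.91
M3 S770
G1 X55.72 Y160.54 F1044
G0 X69.47 Y186.49
M3 S770
G1 X84.78 Y186.49 F1044
G1 X84.78 Y153.25
G1 X69.47 Y153.25
G1 X69.47 Y186.49
M5
G0 X0.00 Y0.00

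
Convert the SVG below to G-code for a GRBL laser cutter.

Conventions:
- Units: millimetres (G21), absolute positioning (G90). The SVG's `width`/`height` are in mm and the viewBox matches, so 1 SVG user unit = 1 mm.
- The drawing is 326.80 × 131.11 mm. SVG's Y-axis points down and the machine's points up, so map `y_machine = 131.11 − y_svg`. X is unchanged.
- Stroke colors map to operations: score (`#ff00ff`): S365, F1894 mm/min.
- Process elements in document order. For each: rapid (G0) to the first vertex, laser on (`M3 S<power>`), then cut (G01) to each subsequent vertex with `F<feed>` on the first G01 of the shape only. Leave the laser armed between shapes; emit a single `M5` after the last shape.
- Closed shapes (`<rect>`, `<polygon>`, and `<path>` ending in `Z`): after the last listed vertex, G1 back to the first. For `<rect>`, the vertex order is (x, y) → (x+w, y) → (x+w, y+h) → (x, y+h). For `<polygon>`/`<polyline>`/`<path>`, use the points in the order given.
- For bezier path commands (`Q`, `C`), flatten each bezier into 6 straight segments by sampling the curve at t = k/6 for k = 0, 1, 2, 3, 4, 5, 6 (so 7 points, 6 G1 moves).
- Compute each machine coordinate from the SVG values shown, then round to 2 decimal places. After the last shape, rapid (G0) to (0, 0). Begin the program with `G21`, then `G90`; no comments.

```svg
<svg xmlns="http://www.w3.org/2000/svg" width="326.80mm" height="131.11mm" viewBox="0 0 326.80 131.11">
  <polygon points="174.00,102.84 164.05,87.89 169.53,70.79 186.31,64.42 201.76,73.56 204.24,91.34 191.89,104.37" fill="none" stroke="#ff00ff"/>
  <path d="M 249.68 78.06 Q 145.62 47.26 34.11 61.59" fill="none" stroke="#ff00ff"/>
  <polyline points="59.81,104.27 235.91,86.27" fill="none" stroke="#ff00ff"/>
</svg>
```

1 u = 1 mm; y_m = 131.11 − y.

[1] `<polygon>` regular polygon, #ff00ff→score S365 F1894: (174.00,28.27) → (164.05,43.22) → (169.53,60.32) → (186.31,66.69) → (201.76,57.55) → (204.24,39.77) → (191.89,26.74) → (174.00,28.27) (closed)

[2] `<path>` quadratic bezier, #ff00ff→score S365 F1894: (249.68,53.05) → (214.79,62.06) → (179.48,68.57) → (143.76,72.57) → (107.62,74.06) → (71.07,73.04) → (34.11,69.52)

[3] `<polyline>` line segment, #ff00ff→score S365 F1894: (59.81,26.84) → (235.91,44.84)

G21
G90
G0 X174.00 Y28.27
M3 S365
G01 X164.05 Y43.22 F1894
G01 X169.53 Y60.32
G01 X186.31 Y66.69
G01 X201.76 Y57.55
G01 X204.24 Y39.77
G01 X191.89 Y26.74
G01 X174.00 Y28.27
G0 X249.68 Y53.05
M3 S365
G01 X214.79 Y62.06 F1894
G01 X179.48 Y68.57
G01 X143.76 Y72.57
G01 X107.62 Y74.06
G01 X71.07 Y73.04
G01 X34.11 Y69.52
G0 X59.81 Y26.84
M3 S365
G01 X235.91 Y44.84 F1894
M5
G0 X0.00 Y0.00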